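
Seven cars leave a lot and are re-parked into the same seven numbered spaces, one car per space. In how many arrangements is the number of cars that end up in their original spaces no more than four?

Sum C(7,i)·!(7-i) for i = 0..4:
  i=0: C(7,0)·!7 = 1·1854 = 1854
  i=1: C(7,1)·!6 = 7·265 = 1855
  i=2: C(7,2)·!5 = 21·44 = 924
  i=3: C(7,3)·!4 = 35·9 = 315
  i=4: C(7,4)·!3 = 35·2 = 70
Total = 5018.

5018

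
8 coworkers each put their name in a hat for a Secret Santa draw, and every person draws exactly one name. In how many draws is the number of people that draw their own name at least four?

Sum C(8,i)·!(8-i) for i = 4..8:
  i=4: C(8,4)·!4 = 70·9 = 630
  i=5: C(8,5)·!3 = 56·2 = 112
  i=6: C(8,6)·!2 = 28·1 = 28
  i=7: C(8,7)·!1 = 8·0 = 0
  i=8: C(8,8)·!0 = 1·1 = 1
Total = 771.

771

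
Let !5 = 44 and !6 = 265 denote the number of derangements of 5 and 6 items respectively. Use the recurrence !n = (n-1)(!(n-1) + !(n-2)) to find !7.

!7 = (7-1)·(!6 + !5) = 6·(265 + 44) = 6·309 = 1854.

1854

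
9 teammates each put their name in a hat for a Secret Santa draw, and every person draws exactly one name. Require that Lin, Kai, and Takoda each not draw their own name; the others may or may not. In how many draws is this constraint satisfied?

256320

Inclusion-exclusion on the 3 forbidden self-matches:
Σ_{j=0}^{3} (-1)^j C(3,j)(9-j)!
= C(3,0)·9! - C(3,1)·8! + C(3,2)·7! - C(3,3)·6!
= 362880 - 120960 + 15120 - 720
= 256320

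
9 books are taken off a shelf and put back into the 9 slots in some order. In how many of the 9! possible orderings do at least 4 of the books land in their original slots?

6883

Sum C(9,i)·!(9-i) for i = 4..9:
  i=4: C(9,4)·!5 = 126·44 = 5544
  i=5: C(9,5)·!4 = 126·9 = 1134
  i=6: C(9,6)·!3 = 84·2 = 168
  i=7: C(9,7)·!2 = 36·1 = 36
  i=8: C(9,8)·!1 = 9·0 = 0
  i=9: C(9,9)·!0 = 1·1 = 1
Total = 6883.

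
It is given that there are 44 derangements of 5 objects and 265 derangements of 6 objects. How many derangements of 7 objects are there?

1854

D_7 = (7-1)·(D_6 + D_5) = 6·(265 + 44) = 6·309 = 1854.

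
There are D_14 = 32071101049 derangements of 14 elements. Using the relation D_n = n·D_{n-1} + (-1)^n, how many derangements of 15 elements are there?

481066515734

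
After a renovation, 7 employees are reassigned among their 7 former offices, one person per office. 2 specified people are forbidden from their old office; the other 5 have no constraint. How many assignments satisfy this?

3720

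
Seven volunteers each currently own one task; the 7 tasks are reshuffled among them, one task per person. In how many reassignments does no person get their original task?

1854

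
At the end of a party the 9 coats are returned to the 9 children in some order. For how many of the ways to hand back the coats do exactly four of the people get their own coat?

Pick the 4 fixed positions: C(9,4) = 126 ways.
The other 5 form a derangement: !5 = 44.
Total: 126 × 44 = 5544.

5544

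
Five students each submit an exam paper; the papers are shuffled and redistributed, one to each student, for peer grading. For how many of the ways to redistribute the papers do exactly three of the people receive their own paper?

10

Choose which 3 of the 5 are fixed: C(5,3) = 10.
The other 2 form a derangement: !2 = 1.
Total: 10 × 1 = 10.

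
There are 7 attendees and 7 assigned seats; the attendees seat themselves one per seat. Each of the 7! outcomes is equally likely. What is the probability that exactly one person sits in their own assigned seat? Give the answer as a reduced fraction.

53/144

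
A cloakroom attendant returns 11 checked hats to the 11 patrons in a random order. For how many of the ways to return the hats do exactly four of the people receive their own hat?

611820

Pick the 4 fixed positions: C(11,4) = 330 ways.
The remaining 7 must be deranged: !7 = 1854.
Total: 330 × 1854 = 611820.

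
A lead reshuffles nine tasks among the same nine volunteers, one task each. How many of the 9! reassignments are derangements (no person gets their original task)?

!9 is the nearest integer to 9!/e.
9! = 362880, and 362880/e ≈ 133496.09, so !9 = 133496.

133496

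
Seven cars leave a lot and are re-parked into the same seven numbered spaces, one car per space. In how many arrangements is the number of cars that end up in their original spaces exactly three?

315

Pick the 3 fixed positions: C(7,3) = 35 ways.
The remaining 4 must be deranged: !4 = 9.
Total: 35 × 9 = 315.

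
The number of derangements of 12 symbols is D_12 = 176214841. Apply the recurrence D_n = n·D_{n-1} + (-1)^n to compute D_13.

2290792932

D_13 = 13·176214841 - 1 = 2290792932.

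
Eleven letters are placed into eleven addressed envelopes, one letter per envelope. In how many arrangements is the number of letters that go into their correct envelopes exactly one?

Choose which one of the 11 is fixed: C(11,1) = 11.
The remaining 10 must be deranged: !10 = 1334961.
Total: 11 × 1334961 = 14684571.

14684571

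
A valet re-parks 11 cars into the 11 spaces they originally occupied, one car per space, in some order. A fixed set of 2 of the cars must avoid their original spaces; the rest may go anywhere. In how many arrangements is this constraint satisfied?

33022080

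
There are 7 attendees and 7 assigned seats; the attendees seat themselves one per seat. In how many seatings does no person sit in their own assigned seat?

!7 = 7! · Σ_{k=0}^{7} (-1)^k/k!
= 7! - 7!/1! + 7!/2! - 7!/3! + 7!/4! - 7!/5! + 7!/6! - 7!/7!
= 5040 - 5040 + 2520 - 840 + 210 - 42 + 7 - 1
= 1854

1854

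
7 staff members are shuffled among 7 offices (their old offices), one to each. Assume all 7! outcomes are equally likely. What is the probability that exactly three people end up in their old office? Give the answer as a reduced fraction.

Favorable outcomes: C(7,3)·!4 = 35·9 = 315.
Total outcomes: 7! = 5040.
Probability = 315/5040 = 1/16.

1/16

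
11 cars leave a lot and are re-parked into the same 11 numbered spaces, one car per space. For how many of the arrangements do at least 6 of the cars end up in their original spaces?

Sum C(11,i)·!(11-i) for i = 6..11:
  i=6: C(11,6)·!5 = 462·44 = 20328
  i=7: C(11,7)·!4 = 330·9 = 2970
  i=8: C(11,8)·!3 = 165·2 = 330
  i=9: C(11,9)·!2 = 55·1 = 55
  i=10: C(11,10)·!1 = 11·0 = 0
  i=11: C(11,11)·!0 = 1·1 = 1
Total = 23684.

23684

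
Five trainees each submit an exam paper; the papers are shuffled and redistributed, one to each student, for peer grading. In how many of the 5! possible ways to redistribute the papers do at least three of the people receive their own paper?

11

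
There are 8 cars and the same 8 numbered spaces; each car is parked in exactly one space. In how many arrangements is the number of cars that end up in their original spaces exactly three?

2464

Pick the 3 fixed positions: C(8,3) = 56 ways.
The remaining 5 must be deranged: !5 = 44.
Total: 56 × 44 = 2464.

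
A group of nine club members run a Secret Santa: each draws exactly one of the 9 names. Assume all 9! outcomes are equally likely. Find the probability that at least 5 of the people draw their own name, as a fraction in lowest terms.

1339/362880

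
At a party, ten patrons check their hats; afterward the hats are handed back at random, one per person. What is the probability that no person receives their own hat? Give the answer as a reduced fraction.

16481/44800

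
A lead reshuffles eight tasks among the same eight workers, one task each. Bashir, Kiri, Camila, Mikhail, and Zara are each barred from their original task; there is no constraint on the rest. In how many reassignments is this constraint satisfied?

Inclusion-exclusion on the 5 forbidden self-matches:
Σ_{j=0}^{5} (-1)^j C(5,j)(8-j)!
= C(5,0)·8! - C(5,1)·7! + C(5,2)·6! - C(5,3)·5! + C(5,4)·4! - C(5,5)·3!
= 40320 - 25200 + 7200 - 1200 + 120 - 6
= 21234

21234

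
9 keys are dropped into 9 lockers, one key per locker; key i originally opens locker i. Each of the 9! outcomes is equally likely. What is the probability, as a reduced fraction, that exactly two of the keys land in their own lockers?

Favorable outcomes: C(9,2)·!7 = 36·1854 = 66744.
Total outcomes: 9! = 362880.
Probability = 66744/362880 = 103/560.

103/560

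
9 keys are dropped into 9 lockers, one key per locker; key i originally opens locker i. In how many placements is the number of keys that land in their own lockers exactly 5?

1134

Pick the 5 fixed positions: C(9,5) = 126 ways.
The remaining 4 must be deranged: !4 = 9.
Total: 126 × 9 = 1134.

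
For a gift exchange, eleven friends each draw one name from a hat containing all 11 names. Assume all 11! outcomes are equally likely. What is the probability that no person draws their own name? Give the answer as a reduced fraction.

1468457/3991680

Favorable outcomes: !11 = 14684570.
Total outcomes: 11! = 39916800.
Probability = 14684570/39916800 = 1468457/3991680.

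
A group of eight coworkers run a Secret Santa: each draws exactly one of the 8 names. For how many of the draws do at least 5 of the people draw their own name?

Sum C(8,i)·!(8-i) for i = 5..8:
  i=5: C(8,5)·!3 = 56·2 = 112
  i=6: C(8,6)·!2 = 28·1 = 28
  i=7: C(8,7)·!1 = 8·0 = 0
  i=8: C(8,8)·!0 = 1·1 = 1
Total = 141.

141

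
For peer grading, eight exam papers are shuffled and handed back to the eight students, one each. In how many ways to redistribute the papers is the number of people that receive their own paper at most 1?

29665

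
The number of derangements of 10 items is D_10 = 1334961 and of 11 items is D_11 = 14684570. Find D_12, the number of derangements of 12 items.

D_12 = (12-1)·(D_11 + D_10) = 11·(14684570 + 1334961) = 11·16019531 = 176214841.

176214841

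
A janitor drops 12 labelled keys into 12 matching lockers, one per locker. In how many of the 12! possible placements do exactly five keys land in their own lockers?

1468368

Pick the 5 fixed positions: C(12,5) = 792 ways.
The remaining 7 must be deranged: !7 = 1854.
Total: 792 × 1854 = 1468368.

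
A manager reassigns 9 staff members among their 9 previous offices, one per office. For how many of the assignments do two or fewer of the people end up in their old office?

333737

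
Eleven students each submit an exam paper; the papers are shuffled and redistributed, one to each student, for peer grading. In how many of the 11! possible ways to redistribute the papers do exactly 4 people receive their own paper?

Pick the 4 fixed positions: C(11,4) = 330 ways.
The remaining 7 must be deranged: !7 = 1854.
Total: 330 × 1854 = 611820.

611820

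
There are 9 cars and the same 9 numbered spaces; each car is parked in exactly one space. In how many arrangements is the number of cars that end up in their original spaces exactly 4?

Pick the 4 fixed positions: C(9,4) = 126 ways.
The other 5 form a derangement: !5 = 44.
Total: 126 × 44 = 5544.

5544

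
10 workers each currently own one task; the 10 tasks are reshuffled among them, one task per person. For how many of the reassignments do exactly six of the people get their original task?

Choose which 6 of the 10 are fixed: C(10,6) = 210.
The remaining 4 must be deranged: !4 = 9.
Total: 210 × 9 = 1890.

1890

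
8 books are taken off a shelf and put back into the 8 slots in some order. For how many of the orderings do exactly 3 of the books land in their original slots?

Choose which 3 of the 8 are fixed: C(8,3) = 56.
The other 5 form a derangement: !5 = 44.
Total: 56 × 44 = 2464.

2464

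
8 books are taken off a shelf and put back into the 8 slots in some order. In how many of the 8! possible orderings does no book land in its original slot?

14833

By inclusion-exclusion, !8 = Σ (-1)^k · 8!/k! for k=0..8
= 8! - 8!/1! + 8!/2! - 8!/3! + 8!/4! - 8!/5! + 8!/6! - 8!/7! + 8!/8!
= 40320 - 40320 + 20160 - 6720 + 1680 - 336 + 56 - 8 + 1
= 14833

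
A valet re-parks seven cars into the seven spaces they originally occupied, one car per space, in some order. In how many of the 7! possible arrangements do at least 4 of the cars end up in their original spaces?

92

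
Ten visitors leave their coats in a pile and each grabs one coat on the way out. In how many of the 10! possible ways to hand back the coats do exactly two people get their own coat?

Choose which 2 of the 10 are fixed: C(10,2) = 45.
The other 8 form a derangement: !8 = 14833.
Total: 45 × 14833 = 667485.

667485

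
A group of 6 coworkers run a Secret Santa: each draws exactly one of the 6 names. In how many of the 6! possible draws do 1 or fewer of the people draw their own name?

529

Sum C(6,i)·!(6-i) for i = 0..1:
  i=0: C(6,0)·!6 = 1·265 = 265
  i=1: C(6,1)·!5 = 6·44 = 264
Total = 529.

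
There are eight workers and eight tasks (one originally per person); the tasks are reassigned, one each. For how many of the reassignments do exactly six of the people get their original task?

Pick the 6 fixed positions: C(8,6) = 28 ways.
The remaining 2 must be deranged: !2 = 1.
Total: 28 × 1 = 28.

28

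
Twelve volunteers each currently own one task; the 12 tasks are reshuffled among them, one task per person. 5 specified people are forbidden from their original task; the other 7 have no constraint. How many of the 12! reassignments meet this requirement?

312273360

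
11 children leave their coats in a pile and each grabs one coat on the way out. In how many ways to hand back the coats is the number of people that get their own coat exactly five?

Choose which 5 of the 11 are fixed: C(11,5) = 462.
The remaining 6 must be deranged: !6 = 265.
Total: 462 × 265 = 122430.

122430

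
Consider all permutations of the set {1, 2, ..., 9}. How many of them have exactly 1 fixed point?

133497

Pick the single fixed position: C(9,1) = 9 ways.
The other 8 form a derangement: !8 = 14833.
Total: 9 × 14833 = 133497.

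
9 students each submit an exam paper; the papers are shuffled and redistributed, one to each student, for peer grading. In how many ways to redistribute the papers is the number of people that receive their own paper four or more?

6883

Sum C(9,i)·!(9-i) for i = 4..9:
  i=4: C(9,4)·!5 = 126·44 = 5544
  i=5: C(9,5)·!4 = 126·9 = 1134
  i=6: C(9,6)·!3 = 84·2 = 168
  i=7: C(9,7)·!2 = 36·1 = 36
  i=8: C(9,8)·!1 = 9·0 = 0
  i=9: C(9,9)·!0 = 1·1 = 1
Total = 6883.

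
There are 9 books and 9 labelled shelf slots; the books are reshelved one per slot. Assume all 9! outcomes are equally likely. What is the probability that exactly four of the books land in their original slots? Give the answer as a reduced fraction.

Favorable outcomes: C(9,4)·!5 = 126·44 = 5544.
Total outcomes: 9! = 362880.
Probability = 5544/362880 = 11/720.

11/720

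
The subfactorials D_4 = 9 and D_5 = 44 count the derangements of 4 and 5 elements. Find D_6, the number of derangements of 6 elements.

265

D_6 = (6-1)·(D_5 + D_4) = 5·(44 + 9) = 5·53 = 265.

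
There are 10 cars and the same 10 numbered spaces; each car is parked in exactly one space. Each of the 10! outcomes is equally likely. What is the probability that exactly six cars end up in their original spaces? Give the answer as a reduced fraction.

1/1920

Favorable outcomes: C(10,6)·!4 = 210·9 = 1890.
Total outcomes: 10! = 3628800.
Probability = 1890/3628800 = 1/1920.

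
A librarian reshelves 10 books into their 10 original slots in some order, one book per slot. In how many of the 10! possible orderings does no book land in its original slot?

The subfactorial !10 = [10!/e] (nearest integer).
10! = 3628800, and 3628800/e ≈ 1334960.92, so !10 = 1334961.

1334961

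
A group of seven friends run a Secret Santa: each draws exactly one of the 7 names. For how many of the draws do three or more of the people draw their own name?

407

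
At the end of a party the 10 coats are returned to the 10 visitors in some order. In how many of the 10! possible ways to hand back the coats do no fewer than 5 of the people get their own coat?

Sum C(10,i)·!(10-i) for i = 5..10:
  i=5: C(10,5)·!5 = 252·44 = 11088
  i=6: C(10,6)·!4 = 210·9 = 1890
  i=7: C(10,7)·!3 = 120·2 = 240
  i=8: C(10,8)·!2 = 45·1 = 45
  i=9: C(10,9)·!1 = 10·0 = 0
  i=10: C(10,10)·!0 = 1·1 = 1
Total = 13264.

13264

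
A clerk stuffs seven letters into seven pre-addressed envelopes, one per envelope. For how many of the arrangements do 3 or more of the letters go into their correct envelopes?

407

# with exactly i fixed is C(7,i)·!(7-i); sum over i=3..7:
  i=3: C(7,3)·!4 = 35·9 = 315
  i=4: C(7,4)·!3 = 35·2 = 70
  i=5: C(7,5)·!2 = 21·1 = 21
  i=6: C(7,6)·!1 = 7·0 = 0
  i=7: C(7,7)·!0 = 1·1 = 1
Total = 407.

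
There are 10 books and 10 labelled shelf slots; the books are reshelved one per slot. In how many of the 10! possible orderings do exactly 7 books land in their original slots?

240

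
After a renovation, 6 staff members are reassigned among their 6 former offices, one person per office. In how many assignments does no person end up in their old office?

The number of derangements of 6 is !6 = Σ_{k=0}^{6} (-1)^k·6!/k!
= 6! - 6!/1! + 6!/2! - 6!/3! + 6!/4! - 6!/5! + 6!/6!
= 720 - 720 + 360 - 120 + 30 - 6 + 1
= 265

265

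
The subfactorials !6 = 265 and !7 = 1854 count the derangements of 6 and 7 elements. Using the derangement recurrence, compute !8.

!8 = (8-1)·(!7 + !6) = 7·(1854 + 265) = 7·2119 = 14833.

14833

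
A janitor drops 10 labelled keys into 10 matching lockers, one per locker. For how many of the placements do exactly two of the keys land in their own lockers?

667485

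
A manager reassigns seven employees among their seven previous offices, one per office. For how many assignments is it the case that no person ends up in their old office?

1854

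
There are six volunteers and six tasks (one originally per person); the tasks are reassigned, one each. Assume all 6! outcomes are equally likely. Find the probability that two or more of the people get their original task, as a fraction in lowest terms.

191/720

Favorable outcomes: Σ_{i≥2} C(6,i)·!(6-i) = 15·9 + 20·2 + 15·1 + 6·0 + 1·1 = 191.
Total outcomes: 6! = 720.
Probability = 191/720 = 191/720.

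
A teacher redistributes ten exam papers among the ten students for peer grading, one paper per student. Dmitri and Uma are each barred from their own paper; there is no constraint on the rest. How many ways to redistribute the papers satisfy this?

2943360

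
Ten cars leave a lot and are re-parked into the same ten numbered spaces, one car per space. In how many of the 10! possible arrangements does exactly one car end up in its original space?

1334960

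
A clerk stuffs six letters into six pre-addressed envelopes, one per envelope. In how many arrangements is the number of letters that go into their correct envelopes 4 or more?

16

# with exactly i fixed is C(6,i)·!(6-i); sum over i=4..6:
  i=4: C(6,4)·!2 = 15·1 = 15
  i=5: C(6,5)·!1 = 6·0 = 0
  i=6: C(6,6)·!0 = 1·1 = 1
Total = 16.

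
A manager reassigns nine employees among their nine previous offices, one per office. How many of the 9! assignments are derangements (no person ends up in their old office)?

!9 = 9! · Σ_{k=0}^{9} (-1)^k/k!
= 9! - 9!/1! + 9!/2! - 9!/3! + 9!/4! - 9!/5! + 9!/6! - 9!/7! + 9!/8! - 9!/9!
= 362880 - 362880 + 181440 - 60480 + 15120 - 3024 + 504 - 72 + 9 - 1
= 133496

133496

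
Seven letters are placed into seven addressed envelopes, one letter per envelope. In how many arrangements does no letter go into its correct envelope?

!7 = 7! · Σ_{k=0}^{7} (-1)^k/k!
= 7! - 7!/1! + 7!/2! - 7!/3! + 7!/4! - 7!/5! + 7!/6! - 7!/7!
= 5040 - 5040 + 2520 - 840 + 210 - 42 + 7 - 1
= 1854

1854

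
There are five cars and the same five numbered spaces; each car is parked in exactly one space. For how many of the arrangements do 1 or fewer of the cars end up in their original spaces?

89

# with exactly i fixed is C(5,i)·!(5-i); sum over i=0..1:
  i=0: C(5,0)·!5 = 1·44 = 44
  i=1: C(5,1)·!4 = 5·9 = 45
Total = 89.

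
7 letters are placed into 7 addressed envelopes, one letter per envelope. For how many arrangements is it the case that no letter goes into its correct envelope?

1854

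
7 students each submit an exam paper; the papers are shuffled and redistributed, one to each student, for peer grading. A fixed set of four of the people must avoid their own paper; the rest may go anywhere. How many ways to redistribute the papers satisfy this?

Let A_j be the event that the j-th constrained one is fixed. By inclusion-exclusion over the 4 events:
Σ_{j=0}^{4} (-1)^j C(4,j)(7-j)!
= C(4,0)·7! - C(4,1)·6! + C(4,2)·5! - C(4,3)·4! + C(4,4)·3!
= 5040 - 2880 + 720 - 96 + 6
= 2790

2790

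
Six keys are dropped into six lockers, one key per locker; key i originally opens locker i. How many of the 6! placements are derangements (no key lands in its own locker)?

265

!6 = 6! · Σ_{k=0}^{6} (-1)^k/k!
= 6! - 6!/1! + 6!/2! - 6!/3! + 6!/4! - 6!/5! + 6!/6!
= 720 - 720 + 360 - 120 + 30 - 6 + 1
= 265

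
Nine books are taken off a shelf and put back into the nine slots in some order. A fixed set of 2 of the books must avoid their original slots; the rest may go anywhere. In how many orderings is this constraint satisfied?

287280

Let A_j be the event that the j-th constrained one is fixed. By inclusion-exclusion over the 2 events:
Σ_{j=0}^{2} (-1)^j C(2,j)(9-j)!
= C(2,0)·9! - C(2,1)·8! + C(2,2)·7!
= 362880 - 80640 + 5040
= 287280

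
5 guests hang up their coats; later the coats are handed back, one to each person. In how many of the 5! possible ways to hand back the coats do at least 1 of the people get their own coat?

76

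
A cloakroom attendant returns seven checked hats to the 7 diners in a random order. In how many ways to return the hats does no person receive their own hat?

1854

By inclusion-exclusion, !7 = Σ (-1)^k · 7!/k! for k=0..7
= 7! - 7!/1! + 7!/2! - 7!/3! + 7!/4! - 7!/5! + 7!/6! - 7!/7!
= 5040 - 5040 + 2520 - 840 + 210 - 42 + 7 - 1
= 1854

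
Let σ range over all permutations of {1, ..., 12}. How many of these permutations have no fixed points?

The subfactorial !12 = [12!/e] (nearest integer).
12! = 479001600, and 479001600/e ≈ 176214840.93, so !12 = 176214841.

176214841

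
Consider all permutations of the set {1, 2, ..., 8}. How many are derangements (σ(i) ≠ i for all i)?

Recurrence: !8 = 8·!7 + (-1)^8.
!8 = 8·1854 + 1 = 14833

14833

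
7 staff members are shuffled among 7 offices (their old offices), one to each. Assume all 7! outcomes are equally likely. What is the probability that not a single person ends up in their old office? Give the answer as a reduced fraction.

103/280

Favorable outcomes: !7 = 1854.
Total outcomes: 7! = 5040.
Probability = 1854/5040 = 103/280.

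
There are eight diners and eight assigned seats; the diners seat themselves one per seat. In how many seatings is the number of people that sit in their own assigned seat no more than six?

40319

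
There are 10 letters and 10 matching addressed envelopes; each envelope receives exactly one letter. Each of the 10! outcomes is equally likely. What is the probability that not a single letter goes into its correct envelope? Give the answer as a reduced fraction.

16481/44800

Favorable outcomes: !10 = 1334961.
Total outcomes: 10! = 3628800.
Probability = 1334961/3628800 = 16481/44800.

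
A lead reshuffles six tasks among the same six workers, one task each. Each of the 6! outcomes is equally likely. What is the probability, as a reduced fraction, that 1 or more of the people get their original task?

Favorable outcomes: Σ_{i≥1} C(6,i)·!(6-i) = 6·44 + 15·9 + 20·2 + 15·1 + 6·0 + 1·1 = 455.
Total outcomes: 6! = 720.
Probability = 455/720 = 91/144.

91/144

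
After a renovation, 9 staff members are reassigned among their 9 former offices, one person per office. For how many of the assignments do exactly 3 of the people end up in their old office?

22260

Choose which 3 of the 9 are fixed: C(9,3) = 84.
The other 6 form a derangement: !6 = 265.
Total: 84 × 265 = 22260.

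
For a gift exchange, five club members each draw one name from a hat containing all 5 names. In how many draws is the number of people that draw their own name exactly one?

Choose which one of the 5 is fixed: C(5,1) = 5.
The other 4 form a derangement: !4 = 9.
Total: 5 × 9 = 45.

45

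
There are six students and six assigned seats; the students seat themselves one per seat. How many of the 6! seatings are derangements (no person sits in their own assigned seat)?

265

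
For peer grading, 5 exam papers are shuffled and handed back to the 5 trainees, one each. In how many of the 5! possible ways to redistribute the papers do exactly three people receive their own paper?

10

Choose which 3 of the 5 are fixed: C(5,3) = 10.
The other 2 form a derangement: !2 = 1.
Total: 10 × 1 = 10.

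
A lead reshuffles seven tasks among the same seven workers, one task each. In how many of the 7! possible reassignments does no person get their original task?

1854

Recurrence: !7 = 6·(!6 + !5).
!7 = 6·(265 + 44) = 6·309 = 1854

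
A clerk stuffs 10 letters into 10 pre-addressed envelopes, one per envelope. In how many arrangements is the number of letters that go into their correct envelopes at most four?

3615536

# with exactly i fixed is C(10,i)·!(10-i); sum over i=0..4:
  i=0: C(10,0)·!10 = 1·1334961 = 1334961
  i=1: C(10,1)·!9 = 10·133496 = 1334960
  i=2: C(10,2)·!8 = 45·14833 = 667485
  i=3: C(10,3)·!7 = 120·1854 = 222480
  i=4: C(10,4)·!6 = 210·265 = 55650
Total = 3615536.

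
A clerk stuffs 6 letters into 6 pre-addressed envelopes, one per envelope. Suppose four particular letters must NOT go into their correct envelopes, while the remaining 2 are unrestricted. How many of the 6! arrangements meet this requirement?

Let A_j be the event that the j-th constrained one is fixed. By inclusion-exclusion over the 4 events:
Σ_{j=0}^{4} (-1)^j C(4,j)(6-j)!
= C(4,0)·6! - C(4,1)·5! + C(4,2)·4! - C(4,3)·3! + C(4,4)·2!
= 720 - 480 + 144 - 24 + 2
= 362

362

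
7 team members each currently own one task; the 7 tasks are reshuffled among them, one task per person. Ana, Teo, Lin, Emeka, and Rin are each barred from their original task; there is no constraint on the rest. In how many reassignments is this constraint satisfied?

Inclusion-exclusion on the 5 forbidden self-matches:
Σ_{j=0}^{5} (-1)^j C(5,j)(7-j)!
= C(5,0)·7! - C(5,1)·6! + C(5,2)·5! - C(5,3)·4! + C(5,4)·3! - C(5,5)·2!
= 5040 - 3600 + 1200 - 240 + 30 - 2
= 2428

2428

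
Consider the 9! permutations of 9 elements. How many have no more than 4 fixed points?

361541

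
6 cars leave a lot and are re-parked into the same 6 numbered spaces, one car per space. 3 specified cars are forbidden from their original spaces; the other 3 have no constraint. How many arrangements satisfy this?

Let A_j be the event that the j-th constrained one is fixed. By inclusion-exclusion over the 3 events:
Σ_{j=0}^{3} (-1)^j C(3,j)(6-j)!
= C(3,0)·6! - C(3,1)·5! + C(3,2)·4! - C(3,3)·3!
= 720 - 360 + 72 - 6
= 426

426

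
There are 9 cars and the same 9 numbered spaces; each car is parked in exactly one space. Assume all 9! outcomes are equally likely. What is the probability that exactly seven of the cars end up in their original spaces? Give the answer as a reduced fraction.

Favorable outcomes: C(9,7)·!2 = 36·1 = 36.
Total outcomes: 9! = 362880.
Probability = 36/362880 = 1/10080.

1/10080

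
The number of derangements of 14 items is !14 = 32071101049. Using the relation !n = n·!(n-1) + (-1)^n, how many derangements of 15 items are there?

481066515734

!15 = 15·32071101049 - 1 = 481066515734.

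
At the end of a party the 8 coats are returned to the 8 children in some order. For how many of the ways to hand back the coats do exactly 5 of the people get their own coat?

Pick the 5 fixed positions: C(8,5) = 56 ways.
The remaining 3 must be deranged: !3 = 2.
Total: 56 × 2 = 112.

112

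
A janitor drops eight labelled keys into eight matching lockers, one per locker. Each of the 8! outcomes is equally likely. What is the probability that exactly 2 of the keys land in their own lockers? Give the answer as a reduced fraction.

Favorable outcomes: C(8,2)·!6 = 28·265 = 7420.
Total outcomes: 8! = 40320.
Probability = 7420/40320 = 53/288.

53/288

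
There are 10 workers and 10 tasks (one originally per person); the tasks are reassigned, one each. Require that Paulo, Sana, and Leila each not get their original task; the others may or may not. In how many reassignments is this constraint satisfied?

2656080

Let A_j be the event that the j-th constrained one is fixed. By inclusion-exclusion over the 3 events:
Σ_{j=0}^{3} (-1)^j C(3,j)(10-j)!
= C(3,0)·10! - C(3,1)·9! + C(3,2)·8! - C(3,3)·7!
= 3628800 - 1088640 + 120960 - 5040
= 2656080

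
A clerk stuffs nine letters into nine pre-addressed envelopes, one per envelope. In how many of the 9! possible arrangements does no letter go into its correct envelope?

133496

The subfactorial !9 = [9!/e] (nearest integer).
9! = 362880, and 362880/e ≈ 133496.09, so !9 = 133496.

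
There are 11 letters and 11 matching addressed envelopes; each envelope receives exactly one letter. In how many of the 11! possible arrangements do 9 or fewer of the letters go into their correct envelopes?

39916799

# with exactly i fixed is C(11,i)·!(11-i); sum over i=0..9:
  i=0: C(11,0)·!11 = 1·14684570 = 14684570
  i=1: C(11,1)·!10 = 11·1334961 = 14684571
  i=2: C(11,2)·!9 = 55·133496 = 7342280
  i=3: C(11,3)·!8 = 165·14833 = 2447445
  i=4: C(11,4)·!7 = 330·1854 = 611820
  i=5: C(11,5)·!6 = 462·265 = 122430
  i=6: C(11,6)·!5 = 462·44 = 20328
  i=7: C(11,7)·!4 = 330·9 = 2970
  i=8: C(11,8)·!3 = 165·2 = 330
  i=9: C(11,9)·!2 = 55·1 = 55
Total = 39916799.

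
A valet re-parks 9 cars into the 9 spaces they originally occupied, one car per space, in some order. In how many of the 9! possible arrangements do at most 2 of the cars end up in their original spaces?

333737

# with exactly i fixed is C(9,i)·!(9-i); sum over i=0..2:
  i=0: C(9,0)·!9 = 1·133496 = 133496
  i=1: C(9,1)·!8 = 9·14833 = 133497
  i=2: C(9,2)·!7 = 36·1854 = 66744
Total = 333737.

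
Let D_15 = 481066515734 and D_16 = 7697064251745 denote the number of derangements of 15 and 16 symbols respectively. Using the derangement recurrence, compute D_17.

130850092279664

D_17 = (17-1)·(D_16 + D_15) = 16·(7697064251745 + 481066515734) = 16·8178130767479 = 130850092279664.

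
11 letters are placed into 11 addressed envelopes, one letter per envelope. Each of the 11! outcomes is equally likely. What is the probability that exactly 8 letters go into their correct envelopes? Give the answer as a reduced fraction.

Favorable outcomes: C(11,8)·!3 = 165·2 = 330.
Total outcomes: 11! = 39916800.
Probability = 330/39916800 = 1/120960.

1/120960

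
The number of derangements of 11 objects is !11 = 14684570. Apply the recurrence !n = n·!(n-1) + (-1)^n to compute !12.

!12 = 12·14684570 + 1 = 176214841.

176214841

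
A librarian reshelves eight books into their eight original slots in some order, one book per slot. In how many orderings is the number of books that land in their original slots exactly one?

Choose which one of the 8 is fixed: C(8,1) = 8.
The other 7 form a derangement: !7 = 1854.
Total: 8 × 1854 = 14832.

14832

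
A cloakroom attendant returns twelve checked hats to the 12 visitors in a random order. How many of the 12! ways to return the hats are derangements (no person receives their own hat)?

176214841

By inclusion-exclusion, !12 = Σ (-1)^k · 12!/k! for k=0..12
= 12! - 12!/1! + 12!/2! - 12!/3! + 12!/4! - 12!/5! + 12!/6! - 12!/7! + 12!/8! - 12!/9! + 12!/10! - 12!/11! + 12!/12!
= 479001600 - 479001600 + 239500800 - 79833600 + 19958400 - 3991680 + 665280 - 95040 + 11880 - 1320 + 132 - 12 + 1
= 176214841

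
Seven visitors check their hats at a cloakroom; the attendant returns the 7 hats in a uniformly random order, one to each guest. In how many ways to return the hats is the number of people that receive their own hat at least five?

# with exactly i fixed is C(7,i)·!(7-i); sum over i=5..7:
  i=5: C(7,5)·!2 = 21·1 = 21
  i=6: C(7,6)·!1 = 7·0 = 0
  i=7: C(7,7)·!0 = 1·1 = 1
Total = 22.

22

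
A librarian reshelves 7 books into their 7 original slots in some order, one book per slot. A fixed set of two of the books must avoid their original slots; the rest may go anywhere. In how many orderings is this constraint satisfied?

3720

Let A_j be the event that the j-th constrained one is fixed. By inclusion-exclusion over the 2 events:
Σ_{j=0}^{2} (-1)^j C(2,j)(7-j)!
= C(2,0)·7! - C(2,1)·6! + C(2,2)·5!
= 5040 - 1440 + 120
= 3720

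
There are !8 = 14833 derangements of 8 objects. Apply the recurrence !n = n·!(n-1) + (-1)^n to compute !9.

!9 = 9·14833 - 1 = 133496.

133496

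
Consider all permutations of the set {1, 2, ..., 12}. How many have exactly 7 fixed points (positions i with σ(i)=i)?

34848

Choose which 7 of the 12 are fixed: C(12,7) = 792.
The remaining 5 must be deranged: !5 = 44.
Total: 792 × 44 = 34848.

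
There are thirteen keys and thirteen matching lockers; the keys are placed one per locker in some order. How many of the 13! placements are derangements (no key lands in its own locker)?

!13 = 13! · Σ_{k=0}^{13} (-1)^k/k!
= 13! - 13!/1! + 13!/2! - 13!/3! + 13!/4! - 13!/5! + 13!/6! - 13!/7! + 13!/8! - 13!/9! + 13!/10! - 13!/11! + 13!/12! - 13!/13!
= 6227020800 - 6227020800 + 3113510400 - 1037836800 + 259459200 - 51891840 + 8648640 - 1235520 + 154440 - 17160 + 1716 - 156 + 13 - 1
= 2290792932

2290792932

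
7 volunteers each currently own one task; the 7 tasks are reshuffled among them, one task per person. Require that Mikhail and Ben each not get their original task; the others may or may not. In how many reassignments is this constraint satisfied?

Let A_j be the event that the j-th constrained one is fixed. By inclusion-exclusion over the 2 events:
Σ_{j=0}^{2} (-1)^j C(2,j)(7-j)!
= C(2,0)·7! - C(2,1)·6! + C(2,2)·5!
= 5040 - 1440 + 120
= 3720

3720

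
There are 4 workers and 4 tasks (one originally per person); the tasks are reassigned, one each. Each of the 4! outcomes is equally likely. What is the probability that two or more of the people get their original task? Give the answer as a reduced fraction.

Favorable outcomes: Σ_{i≥2} C(4,i)·!(4-i) = 6·1 + 4·0 + 1·1 = 7.
Total outcomes: 4! = 24.
Probability = 7/24 = 7/24.

7/24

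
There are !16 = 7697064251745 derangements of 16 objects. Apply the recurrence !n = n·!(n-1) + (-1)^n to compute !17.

130850092279664

!17 = 17·7697064251745 - 1 = 130850092279664.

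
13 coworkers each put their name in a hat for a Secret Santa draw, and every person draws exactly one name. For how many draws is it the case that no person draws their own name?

2290792932

By inclusion-exclusion, !13 = Σ (-1)^k · 13!/k! for k=0..13
= 13! - 13!/1! + 13!/2! - 13!/3! + 13!/4! - 13!/5! + 13!/6! - 13!/7! + 13!/8! - 13!/9! + 13!/10! - 13!/11! + 13!/12! - 13!/13!
= 6227020800 - 6227020800 + 3113510400 - 1037836800 + 259459200 - 51891840 + 8648640 - 1235520 + 154440 - 17160 + 1716 - 156 + 13 - 1
= 2290792932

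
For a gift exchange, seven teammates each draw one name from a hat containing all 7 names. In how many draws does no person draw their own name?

1854

By inclusion-exclusion, !7 = Σ (-1)^k · 7!/k! for k=0..7
= 7! - 7!/1! + 7!/2! - 7!/3! + 7!/4! - 7!/5! + 7!/6! - 7!/7!
= 5040 - 5040 + 2520 - 840 + 210 - 42 + 7 - 1
= 1854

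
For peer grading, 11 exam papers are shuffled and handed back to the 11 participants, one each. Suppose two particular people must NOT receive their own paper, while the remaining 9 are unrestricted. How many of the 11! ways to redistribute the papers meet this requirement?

33022080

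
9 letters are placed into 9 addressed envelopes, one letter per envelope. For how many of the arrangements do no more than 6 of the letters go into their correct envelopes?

362843

# with exactly i fixed is C(9,i)·!(9-i); sum over i=0..6:
  i=0: C(9,0)·!9 = 1·133496 = 133496
  i=1: C(9,1)·!8 = 9·14833 = 133497
  i=2: C(9,2)·!7 = 36·1854 = 66744
  i=3: C(9,3)·!6 = 84·265 = 22260
  i=4: C(9,4)·!5 = 126·44 = 5544
  i=5: C(9,5)·!4 = 126·9 = 1134
  i=6: C(9,6)·!3 = 84·2 = 168
Total = 362843.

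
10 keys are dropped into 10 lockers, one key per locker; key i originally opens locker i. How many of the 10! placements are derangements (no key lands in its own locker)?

1334961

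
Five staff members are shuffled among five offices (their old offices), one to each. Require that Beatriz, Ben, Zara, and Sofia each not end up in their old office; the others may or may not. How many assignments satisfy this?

53

Inclusion-exclusion on the 4 forbidden self-matches:
Σ_{j=0}^{4} (-1)^j C(4,j)(5-j)!
= C(4,0)·5! - C(4,1)·4! + C(4,2)·3! - C(4,3)·2! + C(4,4)·1!
= 120 - 96 + 36 - 8 + 1
= 53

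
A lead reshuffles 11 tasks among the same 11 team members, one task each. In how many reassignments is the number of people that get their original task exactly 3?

2447445

Choose which 3 of the 11 are fixed: C(11,3) = 165.
The other 8 form a derangement: !8 = 14833.
Total: 165 × 14833 = 2447445.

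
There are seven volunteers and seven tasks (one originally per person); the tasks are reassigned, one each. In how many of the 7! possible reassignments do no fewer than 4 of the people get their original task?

92

Sum C(7,i)·!(7-i) for i = 4..7:
  i=4: C(7,4)·!3 = 35·2 = 70
  i=5: C(7,5)·!2 = 21·1 = 21
  i=6: C(7,6)·!1 = 7·0 = 0
  i=7: C(7,7)·!0 = 1·1 = 1
Total = 92.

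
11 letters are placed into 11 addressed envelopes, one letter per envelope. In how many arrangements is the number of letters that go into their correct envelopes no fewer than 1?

25232230

# with exactly i fixed is C(11,i)·!(11-i); sum over i=1..11:
  i=1: C(11,1)·!10 = 11·1334961 = 14684571
  i=2: C(11,2)·!9 = 55·133496 = 7342280
  i=3: C(11,3)·!8 = 165·14833 = 2447445
  i=4: C(11,4)·!7 = 330·1854 = 611820
  i=5: C(11,5)·!6 = 462·265 = 122430
  i=6: C(11,6)·!5 = 462·44 = 20328
  i=7: C(11,7)·!4 = 330·9 = 2970
  i=8: C(11,8)·!3 = 165·2 = 330
  i=9: C(11,9)·!2 = 55·1 = 55
  i=10: C(11,10)·!1 = 11·0 = 0
  i=11: C(11,11)·!0 = 1·1 = 1
Total = 25232230.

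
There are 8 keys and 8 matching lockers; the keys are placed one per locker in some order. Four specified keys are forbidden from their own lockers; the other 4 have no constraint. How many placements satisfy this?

24024

Let A_j be the event that the j-th constrained one is fixed. By inclusion-exclusion over the 4 events:
Σ_{j=0}^{4} (-1)^j C(4,j)(8-j)!
= C(4,0)·8! - C(4,1)·7! + C(4,2)·6! - C(4,3)·5! + C(4,4)·4!
= 40320 - 20160 + 4320 - 480 + 24
= 24024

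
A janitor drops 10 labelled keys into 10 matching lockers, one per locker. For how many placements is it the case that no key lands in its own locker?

!10 is the nearest integer to 10!/e.
10! = 3628800, and 3628800/e ≈ 1334960.92, so !10 = 1334961.

1334961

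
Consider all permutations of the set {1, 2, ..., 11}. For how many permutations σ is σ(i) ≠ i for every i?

Use !n = n·!(n-1) + (-1)^n.
!11 = 11·1334961 - 1 = 14684570

14684570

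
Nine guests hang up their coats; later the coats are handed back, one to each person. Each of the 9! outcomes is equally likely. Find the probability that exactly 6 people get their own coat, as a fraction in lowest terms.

1/2160

Favorable outcomes: C(9,6)·!3 = 84·2 = 168.
Total outcomes: 9! = 362880.
Probability = 168/362880 = 1/2160.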